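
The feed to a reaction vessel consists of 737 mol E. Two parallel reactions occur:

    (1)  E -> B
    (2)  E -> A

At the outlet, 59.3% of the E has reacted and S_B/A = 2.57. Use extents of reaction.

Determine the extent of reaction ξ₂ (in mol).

ξ₂ = 122 mol

Conversion of E: E consumed = 0.593 × 737 = 437 mol = 1ξ₁ + 1ξ₂.
Selectivity: 1ξ₁ / (1ξ₂) = 2.57 → ξ₁ = 2.57 ξ₂.
Substitute: (1·2.57 + 1) ξ₂ = 437 → ξ₂ = 122.4 mol, ξ₁ = 314.6 mol.
Outlet amounts (n = n₀ + Σ ν·ξ):
  E: 737 − 1(314.6) − 1(122.4) = 300
  B: 0 + 1(314.6) = 314.6
  A: 0 + 1(122.4) = 122.4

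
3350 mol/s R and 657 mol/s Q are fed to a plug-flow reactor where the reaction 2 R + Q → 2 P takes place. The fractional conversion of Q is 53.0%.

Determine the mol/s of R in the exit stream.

2650 mol/s

Q reacted = 0.53 × 657 = 348.2 mol/s; ν_Q = −1, so ξ = 348.2/1 = 348.2 mol/s.
Outlet amounts (n = n₀ + ν ξ):
  R: 3350 − 2(348.2) = 2654
  Q: 657 − 1(348.2) = 308.8
  P: 0 + 2(348.2) = 696.4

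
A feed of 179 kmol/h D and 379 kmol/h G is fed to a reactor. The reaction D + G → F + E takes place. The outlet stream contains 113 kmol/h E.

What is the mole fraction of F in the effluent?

0.203

For E: n = n₀ + 1ξ → 113 = 0 + 1ξ, giving ξ = 113 kmol/h.
Outlet amounts (n = n₀ + ν ξ):
  D: 179 − 1(113) = 66
  G: 379 − 1(113) = 266
  F: 0 + 1(113) = 113
  E: 0 + 1(113) = 113
Total out = 558 kmol/h; y_F = 113 / 558 = 0.2025.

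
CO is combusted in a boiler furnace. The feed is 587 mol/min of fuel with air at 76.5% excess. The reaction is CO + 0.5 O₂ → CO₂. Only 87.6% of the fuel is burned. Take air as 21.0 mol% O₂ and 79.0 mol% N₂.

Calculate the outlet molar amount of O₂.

261 mol/min

Stoichiometric O₂ = 0.5 × 587 = 293.5 mol/min; O₂ fed = 293.5 × 1.765 = 518 mol/min.
N₂ fed = 518 × 79/21 = 1949 mol/min.
Fuel reacted = 0.876 × 587 → ξ = 514.2 mol/min.
Outlet (n = n₀ + ν ξ):
  CO: 587 − 1(514.2) = 72.79
  O₂: 518 − 0.5(514.2) = 260.9
  N₂: 1949 (inert)
  CO₂: 0 + 1(514.2) = 514.2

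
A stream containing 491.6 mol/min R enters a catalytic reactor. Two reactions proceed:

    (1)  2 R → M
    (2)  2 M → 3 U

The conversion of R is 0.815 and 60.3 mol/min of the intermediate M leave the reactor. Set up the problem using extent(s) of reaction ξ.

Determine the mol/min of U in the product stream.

210 mol/min

Conversion of R: R consumed = 2ξ₁ = 0.815 × 491.6 → ξ₁ = 200.3 mol/min.
M balance: n_M = 0 + 1ξ₁ − 2ξ₂ = 60.3 → ξ₂ = (1·200.3 − 60.3)/2 = 70.01 mol/min.
Outlet amounts (n = n₀ + Σ ν·ξ):
  R: 491.6 − 2(200.3) = 90.95
  M: 0 + 1(200.3) − 2(70.01) = 60.3
  U: 0 + 3(70.01) = 210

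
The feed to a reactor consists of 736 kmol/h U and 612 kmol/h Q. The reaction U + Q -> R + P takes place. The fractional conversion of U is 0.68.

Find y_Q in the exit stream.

0.0827

U reacted = 0.68 × 736 = 500.5 kmol/h; ν_U = −1, so ξ = 500.5/1 = 500.5 kmol/h.
Outlet amounts (n = n₀ + ν ξ):
  U: 736 − 1(500.5) = 235.5
  Q: 612 − 1(500.5) = 111.5
  R: 0 + 1(500.5) = 500.5
  P: 0 + 1(500.5) = 500.5
Total out = 1348 kmol/h; y_Q = 111.5 / 1348 = 0.08273.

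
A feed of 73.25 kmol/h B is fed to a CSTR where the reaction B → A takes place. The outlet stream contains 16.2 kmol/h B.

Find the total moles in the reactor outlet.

For B: n = n₀ − 1ξ → 16.2 = 73.25 − 1ξ, giving ξ = 57.05 kmol/h.
Outlet amounts (n = n₀ + ν ξ):
  B: 73.25 − 1(57.05) = 16.2
  A: 0 + 1(57.05) = 57.05
Total out = 16.2 + 57.05 = 73.25 kmol/h.

73.2 kmol/h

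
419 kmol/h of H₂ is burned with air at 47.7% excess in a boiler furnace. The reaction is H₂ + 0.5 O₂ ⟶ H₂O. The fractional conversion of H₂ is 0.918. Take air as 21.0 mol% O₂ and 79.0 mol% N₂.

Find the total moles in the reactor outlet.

1700 kmol/h

Stoichiometric O₂ = 0.5 × 419 = 209.5 kmol/h; O₂ fed = 209.5 × 1.477 = 309.4 kmol/h.
N₂ fed = 309.4 × 79/21 = 1164 kmol/h.
Fuel reacted = 0.918 × 419 → ξ = 384.6 kmol/h.
Outlet (n = n₀ + ν ξ):
  H₂: 419 − 1(384.6) = 34.36
  O₂: 309.4 − 0.5(384.6) = 117.1
  N₂: 1164 (inert)
  H₂O: 0 + 1(384.6) = 384.6
Total out = 34.36 + 117.1 + 1164 + 384.6 = 1700 kmol/h.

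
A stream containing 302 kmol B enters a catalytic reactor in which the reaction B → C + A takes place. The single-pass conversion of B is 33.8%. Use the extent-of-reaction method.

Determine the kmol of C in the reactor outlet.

102 kmol

B reacted = 0.338 × 302 = 102.1 kmol; ν_B = −1, so ξ = 102.1/1 = 102.1 kmol.
Outlet amounts (n = n₀ + ν ξ):
  B: 302 − 1(102.1) = 199.9
  C: 0 + 1(102.1) = 102.1
  A: 0 + 1(102.1) = 102.1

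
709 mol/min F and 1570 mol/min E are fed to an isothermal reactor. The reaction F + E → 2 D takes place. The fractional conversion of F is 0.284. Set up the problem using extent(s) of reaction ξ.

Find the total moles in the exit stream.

F reacted = 0.284 × 709 = 201.4 mol/min; ν_F = −1, so ξ = 201.4/1 = 201.4 mol/min.
Outlet amounts (n = n₀ + ν ξ):
  F: 709 − 1(201.4) = 507.6
  E: 1570 − 1(201.4) = 1369
  D: 0 + 2(201.4) = 402.7
Total out = 507.6 + 1369 + 402.7 = 2279 mol/min.

2280 mol/min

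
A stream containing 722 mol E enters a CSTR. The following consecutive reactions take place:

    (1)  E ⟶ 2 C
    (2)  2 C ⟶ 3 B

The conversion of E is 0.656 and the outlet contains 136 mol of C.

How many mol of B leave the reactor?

1220 mol

Conversion of E: E consumed = 1ξ₁ = 0.656 × 722 → ξ₁ = 473.6 mol.
C balance: n_C = 0 + 2ξ₁ − 2ξ₂ = 136 → ξ₂ = (2·473.6 − 136)/2 = 405.6 mol.
Outlet amounts (n = n₀ + Σ ν·ξ):
  E: 722 − 1(473.6) = 248.4
  C: 0 + 2(473.6) − 2(405.6) = 136
  B: 0 + 3(405.6) = 1217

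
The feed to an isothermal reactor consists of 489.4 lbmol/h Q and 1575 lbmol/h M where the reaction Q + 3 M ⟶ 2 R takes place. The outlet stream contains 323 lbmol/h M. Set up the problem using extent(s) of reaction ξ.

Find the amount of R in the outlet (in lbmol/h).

835 lbmol/h

For M: n = n₀ − 3ξ → 323 = 1575 − 3ξ, giving ξ = 417.3 lbmol/h.
Outlet amounts (n = n₀ + ν ξ):
  Q: 489.4 − 1(417.3) = 72.07
  M: 1575 − 3(417.3) = 323
  R: 0 + 2(417.3) = 834.7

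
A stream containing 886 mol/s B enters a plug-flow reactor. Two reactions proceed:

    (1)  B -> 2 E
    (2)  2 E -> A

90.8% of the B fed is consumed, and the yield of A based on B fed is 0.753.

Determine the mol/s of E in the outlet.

275 mol/s

Conversion of B: B consumed = 1ξ₁ = 0.908 × 886 → ξ₁ = 804.5 mol/s.
Yield of A: 1ξ₂ / 886 = 0.753 → ξ₂ = 667.2 mol/s.
Outlet amounts (n = n₀ + Σ ν·ξ):
  B: 886 − 1(804.5) = 81.51
  E: 0 + 2(804.5) − 2(667.2) = 274.7
  A: 0 + 1(667.2) = 667.2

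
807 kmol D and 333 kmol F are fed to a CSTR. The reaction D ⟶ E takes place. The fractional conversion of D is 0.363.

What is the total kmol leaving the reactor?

1140 kmol

D reacted = 0.363 × 807 = 292.9 kmol; ν_D = −1, so ξ = 292.9/1 = 292.9 kmol.
Outlet amounts (n = n₀ + ν ξ):
  D: 807 − 1(292.9) = 514.1
  E: 0 + 1(292.9) = 292.9
  F: 333 (inert)
Total out = 514.1 + 292.9 + 333 = 1140 kmol.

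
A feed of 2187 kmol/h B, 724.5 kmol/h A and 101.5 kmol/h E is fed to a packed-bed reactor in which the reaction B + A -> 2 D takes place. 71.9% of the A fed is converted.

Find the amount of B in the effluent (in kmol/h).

1670 kmol/h

A reacted = 0.719 × 724.5 = 520.9 kmol/h; ν_A = −1, so ξ = 520.9/1 = 520.9 kmol/h.
Outlet amounts (n = n₀ + ν ξ):
  B: 2187 − 1(520.9) = 1666
  A: 724.5 − 1(520.9) = 203.6
  D: 0 + 2(520.9) = 1042
  E: 101.5 (inert)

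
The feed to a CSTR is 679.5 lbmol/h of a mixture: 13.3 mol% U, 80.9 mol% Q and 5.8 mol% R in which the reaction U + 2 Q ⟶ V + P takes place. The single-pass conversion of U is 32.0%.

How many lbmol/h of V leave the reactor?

U reacted = 0.32 × 90.37 = 28.92 lbmol/h; ν_U = −1, so ξ = 28.92/1 = 28.92 lbmol/h.
Outlet amounts (n = n₀ + ν ξ):
  U: 90.37 − 1(28.92) = 61.45
  Q: 549.7 − 2(28.92) = 491.9
  V: 0 + 1(28.92) = 28.92
  P: 0 + 1(28.92) = 28.92
  R: 39.41 (inert)

28.9 lbmol/h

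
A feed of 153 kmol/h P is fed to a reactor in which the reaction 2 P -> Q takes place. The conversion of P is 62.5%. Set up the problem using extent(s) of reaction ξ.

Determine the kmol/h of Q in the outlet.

P reacted = 0.625 × 153 = 95.62 kmol/h; ν_P = −2, so ξ = 95.62/2 = 47.81 kmol/h.
Outlet amounts (n = n₀ + ν ξ):
  P: 153 − 2(47.81) = 57.38
  Q: 0 + 1(47.81) = 47.81

47.8 kmol/h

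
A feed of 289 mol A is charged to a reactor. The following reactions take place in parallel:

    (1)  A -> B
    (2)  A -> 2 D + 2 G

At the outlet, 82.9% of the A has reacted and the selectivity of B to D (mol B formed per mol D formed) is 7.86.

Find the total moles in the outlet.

Conversion of A: A consumed = 0.829 × 289 = 239.6 mol = 1ξ₁ + 1ξ₂.
Selectivity: 1ξ₁ / (2ξ₂) = 7.86 → ξ₁ = 15.72 ξ₂.
Substitute: (1·15.72 + 1) ξ₂ = 239.6 → ξ₂ = 14.33 mol, ξ₁ = 225.3 mol.
Outlet amounts (n = n₀ + Σ ν·ξ):
  A: 289 − 1(225.3) − 1(14.33) = 49.42
  B: 0 + 1(225.3) = 225.3
  D: 0 + 2(14.33) = 28.66
  G: 0 + 2(14.33) = 28.66
Total out = 49.42 + 225.3 + 28.66 + 28.66 = 332 mol.

332 mol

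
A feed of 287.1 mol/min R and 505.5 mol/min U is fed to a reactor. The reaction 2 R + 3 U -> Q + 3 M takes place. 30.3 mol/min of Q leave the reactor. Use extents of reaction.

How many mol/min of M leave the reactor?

90.9 mol/min

For Q: n = n₀ + 1ξ → 30.3 = 0 + 1ξ, giving ξ = 30.3 mol/min.
Outlet amounts (n = n₀ + ν ξ):
  R: 287.1 − 2(30.3) = 226.5
  U: 505.5 − 3(30.3) = 414.6
  Q: 0 + 1(30.3) = 30.3
  M: 0 + 3(30.3) = 90.9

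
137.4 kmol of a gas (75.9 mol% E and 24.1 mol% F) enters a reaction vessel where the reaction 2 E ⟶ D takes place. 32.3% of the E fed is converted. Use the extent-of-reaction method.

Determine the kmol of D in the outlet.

16.8 kmol

E reacted = 0.323 × 104.3 = 33.68 kmol; ν_E = −2, so ξ = 33.68/2 = 16.84 kmol.
Outlet amounts (n = n₀ + ν ξ):
  E: 104.3 − 2(16.84) = 70.6
  D: 0 + 1(16.84) = 16.84
  F: 33.11 (inert)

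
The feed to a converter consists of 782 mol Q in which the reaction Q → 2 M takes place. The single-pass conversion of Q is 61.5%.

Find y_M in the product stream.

Q reacted = 0.615 × 782 = 480.9 mol; ν_Q = −1, so ξ = 480.9/1 = 480.9 mol.
Outlet amounts (n = n₀ + ν ξ):
  Q: 782 − 1(480.9) = 301.1
  M: 0 + 2(480.9) = 961.9
Total out = 1263 mol; y_M = 961.9 / 1263 = 0.7616.

0.762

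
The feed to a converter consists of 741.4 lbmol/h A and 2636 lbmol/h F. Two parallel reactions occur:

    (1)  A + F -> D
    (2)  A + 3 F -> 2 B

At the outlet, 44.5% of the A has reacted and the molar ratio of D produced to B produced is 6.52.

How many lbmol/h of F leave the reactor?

Conversion of A: A consumed = 0.445 × 741.4 = 329.9 lbmol/h = 1ξ₁ + 1ξ₂.
Selectivity: 1ξ₁ / (2ξ₂) = 6.52 → ξ₁ = 13.04 ξ₂.
Substitute: (1·13.04 + 1) ξ₂ = 329.9 → ξ₂ = 23.5 lbmol/h, ξ₁ = 306.4 lbmol/h.
Outlet amounts (n = n₀ + Σ ν·ξ):
  A: 741.4 − 1(306.4) − 1(23.5) = 411.5
  F: 2636 − 1(306.4) − 3(23.5) = 2259
  D: 0 + 1(306.4) = 306.4
  B: 0 + 2(23.5) = 47

2260 lbmol/h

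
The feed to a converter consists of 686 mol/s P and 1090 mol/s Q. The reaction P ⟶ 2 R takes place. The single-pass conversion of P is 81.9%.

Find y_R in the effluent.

P reacted = 0.819 × 686 = 561.8 mol/s; ν_P = −1, so ξ = 561.8/1 = 561.8 mol/s.
Outlet amounts (n = n₀ + ν ξ):
  P: 686 − 1(561.8) = 124.2
  R: 0 + 2(561.8) = 1124
  Q: 1090 (inert)
Total out = 2338 mol/s; y_R = 1124 / 2338 = 0.4806.

0.481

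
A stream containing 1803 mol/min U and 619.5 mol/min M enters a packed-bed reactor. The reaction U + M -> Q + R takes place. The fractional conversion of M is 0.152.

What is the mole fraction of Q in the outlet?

M reacted = 0.152 × 619.5 = 94.16 mol/min; ν_M = −1, so ξ = 94.16/1 = 94.16 mol/min.
Outlet amounts (n = n₀ + ν ξ):
  U: 1803 − 1(94.16) = 1709
  M: 619.5 − 1(94.16) = 525.3
  Q: 0 + 1(94.16) = 94.16
  R: 0 + 1(94.16) = 94.16
Total out = 2422 mol/min; y_Q = 94.16 / 2422 = 0.03887.

0.0389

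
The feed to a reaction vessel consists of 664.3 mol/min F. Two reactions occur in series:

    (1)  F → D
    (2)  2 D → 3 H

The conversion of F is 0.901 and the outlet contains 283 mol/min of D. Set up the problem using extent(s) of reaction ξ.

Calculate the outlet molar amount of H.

473 mol/min

Conversion of F: F consumed = 1ξ₁ = 0.901 × 664.3 → ξ₁ = 598.5 mol/min.
D balance: n_D = 0 + 1ξ₁ − 2ξ₂ = 283 → ξ₂ = (1·598.5 − 283)/2 = 157.8 mol/min.
Outlet amounts (n = n₀ + Σ ν·ξ):
  F: 664.3 − 1(598.5) = 65.77
  D: 0 + 1(598.5) − 2(157.8) = 283
  H: 0 + 3(157.8) = 473.3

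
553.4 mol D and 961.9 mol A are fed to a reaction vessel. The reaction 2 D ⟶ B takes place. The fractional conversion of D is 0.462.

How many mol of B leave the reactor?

128 mol

D reacted = 0.462 × 553.4 = 255.7 mol; ν_D = −2, so ξ = 255.7/2 = 127.8 mol.
Outlet amounts (n = n₀ + ν ξ):
  D: 553.4 − 2(127.8) = 297.7
  B: 0 + 1(127.8) = 127.8
  A: 961.9 (inert)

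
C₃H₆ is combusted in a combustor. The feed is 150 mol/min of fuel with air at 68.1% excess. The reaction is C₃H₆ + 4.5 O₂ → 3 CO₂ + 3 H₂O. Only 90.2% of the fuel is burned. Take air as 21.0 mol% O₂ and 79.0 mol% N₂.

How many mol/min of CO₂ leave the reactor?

406 mol/min

Stoichiometric O₂ = 4.5 × 150 = 675 mol/min; O₂ fed = 675 × 1.681 = 1135 mol/min.
N₂ fed = 1135 × 79/21 = 4269 mol/min.
Fuel reacted = 0.902 × 150 → ξ = 135.3 mol/min.
Outlet (n = n₀ + ν ξ):
  C₃H₆: 150 − 1(135.3) = 14.7
  O₂: 1135 − 4.5(135.3) = 525.8
  N₂: 4269 (inert)
  CO₂: 0 + 3(135.3) = 405.9
  H₂O: 0 + 3(135.3) = 405.9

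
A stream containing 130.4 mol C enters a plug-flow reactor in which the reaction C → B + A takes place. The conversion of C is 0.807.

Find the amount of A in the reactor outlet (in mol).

C reacted = 0.807 × 130.4 = 105.2 mol; ν_C = −1, so ξ = 105.2/1 = 105.2 mol.
Outlet amounts (n = n₀ + ν ξ):
  C: 130.4 − 1(105.2) = 25.17
  B: 0 + 1(105.2) = 105.2
  A: 0 + 1(105.2) = 105.2

105 mol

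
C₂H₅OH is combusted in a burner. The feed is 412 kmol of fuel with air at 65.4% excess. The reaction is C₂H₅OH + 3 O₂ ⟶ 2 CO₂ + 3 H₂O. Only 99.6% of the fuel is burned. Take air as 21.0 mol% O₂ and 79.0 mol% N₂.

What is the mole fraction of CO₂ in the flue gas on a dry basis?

Stoichiometric O₂ = 3 × 412 = 1236 kmol; O₂ fed = 1236 × 1.654 = 2044 kmol.
N₂ fed = 2044 × 79/21 = 7691 kmol.
Fuel reacted = 0.996 × 412 → ξ = 410.4 kmol.
Outlet (n = n₀ + ν ξ):
  C₂H₅OH: 412 − 1(410.4) = 1.648
  O₂: 2044 − 3(410.4) = 813.3
  N₂: 7691 (inert)
  CO₂: 0 + 2(410.4) = 820.7
  H₂O: 0 + 3(410.4) = 1231
Dry total = 9326 kmol; y_CO₂ (dry) = 820.7 / 9326 = 0.088.

0.088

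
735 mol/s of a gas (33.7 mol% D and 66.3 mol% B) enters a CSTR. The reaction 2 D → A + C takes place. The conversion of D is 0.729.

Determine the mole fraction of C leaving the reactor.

0.123

D reacted = 0.729 × 247.7 = 180.6 mol/s; ν_D = −2, so ξ = 180.6/2 = 90.28 mol/s.
Outlet amounts (n = n₀ + ν ξ):
  D: 247.7 − 2(90.28) = 67.13
  A: 0 + 1(90.28) = 90.28
  C: 0 + 1(90.28) = 90.28
  B: 487.3 (inert)
Total out = 735 mol/s; y_C = 90.28 / 735 = 0.1228.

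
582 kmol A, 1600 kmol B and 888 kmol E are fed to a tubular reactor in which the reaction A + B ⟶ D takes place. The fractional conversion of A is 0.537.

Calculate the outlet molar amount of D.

313 kmol

A reacted = 0.537 × 582 = 312.5 kmol; ν_A = −1, so ξ = 312.5/1 = 312.5 kmol.
Outlet amounts (n = n₀ + ν ξ):
  A: 582 − 1(312.5) = 269.5
  B: 1600 − 1(312.5) = 1287
  D: 0 + 1(312.5) = 312.5
  E: 888 (inert)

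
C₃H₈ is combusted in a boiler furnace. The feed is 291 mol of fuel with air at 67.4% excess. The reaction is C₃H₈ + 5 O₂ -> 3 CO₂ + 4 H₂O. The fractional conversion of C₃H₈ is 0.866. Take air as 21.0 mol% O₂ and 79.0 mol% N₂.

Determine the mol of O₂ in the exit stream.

1180 mol

Stoichiometric O₂ = 5 × 291 = 1455 mol; O₂ fed = 1455 × 1.674 = 2436 mol.
N₂ fed = 2436 × 79/21 = 9163 mol.
Fuel reacted = 0.866 × 291 → ξ = 252 mol.
Outlet (n = n₀ + ν ξ):
  C₃H₈: 291 − 1(252) = 38.99
  O₂: 2436 − 5(252) = 1176
  N₂: 9163 (inert)
  CO₂: 0 + 3(252) = 756
  H₂O: 0 + 4(252) = 1008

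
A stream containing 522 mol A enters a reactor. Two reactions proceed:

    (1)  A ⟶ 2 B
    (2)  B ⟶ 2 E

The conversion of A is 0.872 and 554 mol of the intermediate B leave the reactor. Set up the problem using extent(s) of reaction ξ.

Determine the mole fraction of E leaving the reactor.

Conversion of A: A consumed = 1ξ₁ = 0.872 × 522 → ξ₁ = 455.2 mol.
B balance: n_B = 0 + 2ξ₁ − 1ξ₂ = 554 → ξ₂ = (2·455.2 − 554)/1 = 356.4 mol.
Outlet amounts (n = n₀ + Σ ν·ξ):
  A: 522 − 1(455.2) = 66.82
  B: 0 + 2(455.2) − 1(356.4) = 554
  E: 0 + 2(356.4) = 712.7
Total out = 1334 mol; y_E = 712.7 / 1334 = 0.5345.

0.534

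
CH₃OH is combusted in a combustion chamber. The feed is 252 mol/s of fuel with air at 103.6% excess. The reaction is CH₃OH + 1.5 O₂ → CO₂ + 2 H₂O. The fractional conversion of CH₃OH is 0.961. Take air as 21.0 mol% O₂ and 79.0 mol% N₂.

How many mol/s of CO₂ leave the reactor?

Stoichiometric O₂ = 1.5 × 252 = 378 mol/s; O₂ fed = 378 × 2.036 = 769.6 mol/s.
N₂ fed = 769.6 × 79/21 = 2895 mol/s.
Fuel reacted = 0.961 × 252 → ξ = 242.2 mol/s.
Outlet (n = n₀ + ν ξ):
  CH₃OH: 252 − 1(242.2) = 9.828
  O₂: 769.6 − 1.5(242.2) = 406.4
  N₂: 2895 (inert)
  CO₂: 0 + 1(242.2) = 242.2
  H₂O: 0 + 2(242.2) = 484.3

242 mol/s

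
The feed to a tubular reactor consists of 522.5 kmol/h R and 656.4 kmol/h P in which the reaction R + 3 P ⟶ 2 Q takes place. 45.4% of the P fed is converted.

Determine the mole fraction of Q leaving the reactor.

P reacted = 0.454 × 656.4 = 298 kmol/h; ν_P = −3, so ξ = 298/3 = 99.34 kmol/h.
Outlet amounts (n = n₀ + ν ξ):
  R: 522.5 − 1(99.34) = 423.2
  P: 656.4 − 3(99.34) = 358.4
  Q: 0 + 2(99.34) = 198.7
Total out = 980.2 kmol/h; y_Q = 198.7 / 980.2 = 0.2027.

0.203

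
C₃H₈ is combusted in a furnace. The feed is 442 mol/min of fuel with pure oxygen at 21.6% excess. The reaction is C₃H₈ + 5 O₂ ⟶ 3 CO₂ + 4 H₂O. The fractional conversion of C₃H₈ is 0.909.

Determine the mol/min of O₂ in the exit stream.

Stoichiometric O₂ = 5 × 442 = 2210 mol/min; O₂ fed = 2210 × 1.216 = 2687 mol/min.
Fuel reacted = 0.909 × 442 → ξ = 401.8 mol/min.
Outlet (n = n₀ + ν ξ):
  C₃H₈: 442 − 1(401.8) = 40.22
  O₂: 2687 − 5(401.8) = 678.5
  CO₂: 0 + 3(401.8) = 1205
  H₂O: 0 + 4(401.8) = 1607

678 mol/min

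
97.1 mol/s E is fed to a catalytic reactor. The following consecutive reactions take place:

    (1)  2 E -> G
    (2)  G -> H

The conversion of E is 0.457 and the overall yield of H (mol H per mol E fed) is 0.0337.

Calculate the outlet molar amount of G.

Conversion of E: E consumed = 2ξ₁ = 0.457 × 97.1 → ξ₁ = 22.19 mol/s.
Yield of H: 1ξ₂ / 97.1 = 0.0337 → ξ₂ = 3.272 mol/s.
Outlet amounts (n = n₀ + Σ ν·ξ):
  E: 97.1 − 2(22.19) = 52.73
  G: 0 + 1(22.19) − 1(3.272) = 18.92
  H: 0 + 1(3.272) = 3.272

18.9 mol/s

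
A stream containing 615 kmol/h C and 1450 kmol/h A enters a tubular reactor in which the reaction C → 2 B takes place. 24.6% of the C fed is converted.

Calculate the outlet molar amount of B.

C reacted = 0.246 × 615 = 151.3 kmol/h; ν_C = −1, so ξ = 151.3/1 = 151.3 kmol/h.
Outlet amounts (n = n₀ + ν ξ):
  C: 615 − 1(151.3) = 463.7
  B: 0 + 2(151.3) = 302.6
  A: 1450 (inert)

303 kmol/h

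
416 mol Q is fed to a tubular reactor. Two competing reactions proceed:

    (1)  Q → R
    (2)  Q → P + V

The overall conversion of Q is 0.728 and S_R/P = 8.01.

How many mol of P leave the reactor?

33.6 mol

Conversion of Q: Q consumed = 0.728 × 416 = 302.8 mol = 1ξ₁ + 1ξ₂.
Selectivity: 1ξ₁ / (1ξ₂) = 8.01 → ξ₁ = 8.01 ξ₂.
Substitute: (1·8.01 + 1) ξ₂ = 302.8 → ξ₂ = 33.61 mol, ξ₁ = 269.2 mol.
Outlet amounts (n = n₀ + Σ ν·ξ):
  Q: 416 − 1(269.2) − 1(33.61) = 113.2
  R: 0 + 1(269.2) = 269.2
  P: 0 + 1(33.61) = 33.61
  V: 0 + 1(33.61) = 33.61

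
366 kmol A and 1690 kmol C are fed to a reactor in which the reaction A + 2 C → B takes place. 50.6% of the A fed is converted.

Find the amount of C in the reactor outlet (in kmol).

1320 kmol

A reacted = 0.506 × 366 = 185.2 kmol; ν_A = −1, so ξ = 185.2/1 = 185.2 kmol.
Outlet amounts (n = n₀ + ν ξ):
  A: 366 − 1(185.2) = 180.8
  C: 1690 − 2(185.2) = 1320
  B: 0 + 1(185.2) = 185.2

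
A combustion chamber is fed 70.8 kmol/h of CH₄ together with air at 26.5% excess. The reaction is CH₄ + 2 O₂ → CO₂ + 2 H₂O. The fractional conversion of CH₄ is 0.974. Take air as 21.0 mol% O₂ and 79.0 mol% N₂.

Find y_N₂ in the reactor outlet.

0.729

Stoichiometric O₂ = 2 × 70.8 = 141.6 kmol/h; O₂ fed = 141.6 × 1.265 = 179.1 kmol/h.
N₂ fed = 179.1 × 79/21 = 673.8 kmol/h.
Fuel reacted = 0.974 × 70.8 → ξ = 68.96 kmol/h.
Outlet (n = n₀ + ν ξ):
  CH₄: 70.8 − 1(68.96) = 1.841
  O₂: 179.1 − 2(68.96) = 41.21
  N₂: 673.8 (inert)
  CO₂: 0 + 1(68.96) = 68.96
  H₂O: 0 + 2(68.96) = 137.9
Total out = 923.8 kmol/h; y_N₂ = 673.8 / 923.8 = 0.7295.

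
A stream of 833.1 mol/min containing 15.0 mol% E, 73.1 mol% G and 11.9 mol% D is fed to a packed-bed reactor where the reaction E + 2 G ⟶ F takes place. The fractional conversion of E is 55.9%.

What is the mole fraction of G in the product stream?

0.677

E reacted = 0.559 × 125 = 69.86 mol/min; ν_E = −1, so ξ = 69.86/1 = 69.86 mol/min.
Outlet amounts (n = n₀ + ν ξ):
  E: 125 − 1(69.86) = 55.11
  G: 609 − 2(69.86) = 469.3
  F: 0 + 1(69.86) = 69.86
  D: 99.14 (inert)
Total out = 693.4 mol/min; y_G = 469.3 / 693.4 = 0.6768.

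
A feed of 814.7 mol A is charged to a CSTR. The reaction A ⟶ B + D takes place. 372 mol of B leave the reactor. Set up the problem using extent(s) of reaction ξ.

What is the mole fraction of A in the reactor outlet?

For B: n = n₀ + 1ξ → 372 = 0 + 1ξ, giving ξ = 372 mol.
Outlet amounts (n = n₀ + ν ξ):
  A: 814.7 − 1(372) = 442.7
  B: 0 + 1(372) = 372
  D: 0 + 1(372) = 372
Total out = 1187 mol; y_A = 442.7 / 1187 = 0.3731.

0.373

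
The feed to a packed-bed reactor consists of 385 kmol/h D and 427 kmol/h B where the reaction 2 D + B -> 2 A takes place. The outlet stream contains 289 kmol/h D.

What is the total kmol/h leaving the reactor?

For D: n = n₀ − 2ξ → 289 = 385 − 2ξ, giving ξ = 48 kmol/h.
Outlet amounts (n = n₀ + ν ξ):
  D: 385 − 2(48) = 289
  B: 427 − 1(48) = 379
  A: 0 + 2(48) = 96
Total out = 289 + 379 + 96 = 764 kmol/h.

764 kmol/h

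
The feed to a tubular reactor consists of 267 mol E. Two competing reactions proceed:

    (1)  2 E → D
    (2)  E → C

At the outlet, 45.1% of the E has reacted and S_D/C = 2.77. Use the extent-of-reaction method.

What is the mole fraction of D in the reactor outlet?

Conversion of E: E consumed = 0.451 × 267 = 120.4 mol = 2ξ₁ + 1ξ₂.
Selectivity: 1ξ₁ / (1ξ₂) = 2.77 → ξ₁ = 2.77 ξ₂.
Substitute: (2·2.77 + 1) ξ₂ = 120.4 → ξ₂ = 18.41 mol, ξ₁ = 51 mol.
Outlet amounts (n = n₀ + Σ ν·ξ):
  E: 267 − 2(51) − 1(18.41) = 146.6
  D: 0 + 1(51) = 51
  C: 0 + 1(18.41) = 18.41
Total out = 216 mol; y_D = 51 / 216 = 0.2361.

0.236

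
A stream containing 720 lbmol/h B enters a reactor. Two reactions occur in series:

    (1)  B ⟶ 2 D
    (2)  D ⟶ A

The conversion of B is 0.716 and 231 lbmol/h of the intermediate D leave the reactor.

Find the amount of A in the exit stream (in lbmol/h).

800 lbmol/h

Conversion of B: B consumed = 1ξ₁ = 0.716 × 720 → ξ₁ = 515.5 lbmol/h.
D balance: n_D = 0 + 2ξ₁ − 1ξ₂ = 231 → ξ₂ = (2·515.5 − 231)/1 = 800 lbmol/h.
Outlet amounts (n = n₀ + Σ ν·ξ):
  B: 720 − 1(515.5) = 204.5
  D: 0 + 2(515.5) − 1(800) = 231
  A: 0 + 1(800) = 800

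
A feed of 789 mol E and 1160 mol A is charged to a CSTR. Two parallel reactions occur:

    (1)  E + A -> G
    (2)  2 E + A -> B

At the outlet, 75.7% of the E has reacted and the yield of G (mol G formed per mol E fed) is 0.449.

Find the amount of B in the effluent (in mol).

122 mol

Yield of G: 1ξ₁ / 789 = 0.449 → ξ₁ = 354.3 mol.
Conversion of E: 1ξ₁ + 2ξ₂ = 0.757 × 789 = 597.3 → ξ₂ = 121.5 mol.
Outlet amounts (n = n₀ + Σ ν·ξ):
  E: 789 − 1(354.3) − 2(121.5) = 191.7
  A: 1160 − 1(354.3) − 1(121.5) = 684.2
  G: 0 + 1(354.3) = 354.3
  B: 0 + 1(121.5) = 121.5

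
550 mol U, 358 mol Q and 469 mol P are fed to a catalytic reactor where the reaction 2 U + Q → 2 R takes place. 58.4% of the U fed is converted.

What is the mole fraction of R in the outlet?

0.264

U reacted = 0.584 × 550 = 321.2 mol; ν_U = −2, so ξ = 321.2/2 = 160.6 mol.
Outlet amounts (n = n₀ + ν ξ):
  U: 550 − 2(160.6) = 228.8
  Q: 358 − 1(160.6) = 197.4
  R: 0 + 2(160.6) = 321.2
  P: 469 (inert)
Total out = 1216 mol; y_R = 321.2 / 1216 = 0.2641.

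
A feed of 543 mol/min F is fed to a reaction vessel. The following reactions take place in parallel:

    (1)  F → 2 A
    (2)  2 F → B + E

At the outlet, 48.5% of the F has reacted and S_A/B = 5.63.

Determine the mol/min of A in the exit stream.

Conversion of F: F consumed = 0.485 × 543 = 263.4 mol/min = 1ξ₁ + 2ξ₂.
Selectivity: 2ξ₁ / (1ξ₂) = 5.63 → ξ₁ = 2.815 ξ₂.
Substitute: (1·2.815 + 2) ξ₂ = 263.4 → ξ₂ = 54.69 mol/min, ξ₁ = 154 mol/min.
Outlet amounts (n = n₀ + Σ ν·ξ):
  F: 543 − 1(154) − 2(54.69) = 279.6
  A: 0 + 2(154) = 307.9
  B: 0 + 1(54.69) = 54.69
  E: 0 + 1(54.69) = 54.69

308 mol/min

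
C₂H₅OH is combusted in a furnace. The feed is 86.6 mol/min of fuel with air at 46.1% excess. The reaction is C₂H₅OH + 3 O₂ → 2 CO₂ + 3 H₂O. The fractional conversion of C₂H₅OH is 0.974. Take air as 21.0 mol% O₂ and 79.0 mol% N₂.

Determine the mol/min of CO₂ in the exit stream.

Stoichiometric O₂ = 3 × 86.6 = 259.8 mol/min; O₂ fed = 259.8 × 1.461 = 379.6 mol/min.
N₂ fed = 379.6 × 79/21 = 1428 mol/min.
Fuel reacted = 0.974 × 86.6 → ξ = 84.35 mol/min.
Outlet (n = n₀ + ν ξ):
  C₂H₅OH: 86.6 − 1(84.35) = 2.252
  O₂: 379.6 − 3(84.35) = 126.5
  N₂: 1428 (inert)
  CO₂: 0 + 2(84.35) = 168.7
  H₂O: 0 + 3(84.35) = 253

169 mol/min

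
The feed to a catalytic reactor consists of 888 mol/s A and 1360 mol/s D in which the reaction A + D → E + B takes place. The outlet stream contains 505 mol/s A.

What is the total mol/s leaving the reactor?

For A: n = n₀ − 1ξ → 505 = 888 − 1ξ, giving ξ = 383 mol/s.
Outlet amounts (n = n₀ + ν ξ):
  A: 888 − 1(383) = 505
  D: 1360 − 1(383) = 977
  E: 0 + 1(383) = 383
  B: 0 + 1(383) = 383
Total out = 505 + 977 + 383 + 383 = 2248 mol/s.

2250 mol/s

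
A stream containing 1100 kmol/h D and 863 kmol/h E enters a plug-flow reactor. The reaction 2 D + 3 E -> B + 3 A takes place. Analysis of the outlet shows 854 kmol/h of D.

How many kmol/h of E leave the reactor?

For D: n = n₀ − 2ξ → 854 = 1100 − 2ξ, giving ξ = 123 kmol/h.
Outlet amounts (n = n₀ + ν ξ):
  D: 1100 − 2(123) = 854
  E: 863 − 3(123) = 494
  B: 0 + 1(123) = 123
  A: 0 + 3(123) = 369

494 kmol/h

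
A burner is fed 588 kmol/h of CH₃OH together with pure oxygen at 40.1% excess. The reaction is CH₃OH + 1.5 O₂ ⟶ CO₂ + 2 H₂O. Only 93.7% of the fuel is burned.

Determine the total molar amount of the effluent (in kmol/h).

Stoichiometric O₂ = 1.5 × 588 = 882 kmol/h; O₂ fed = 882 × 1.401 = 1236 kmol/h.
Fuel reacted = 0.937 × 588 → ξ = 551 kmol/h.
Outlet (n = n₀ + ν ξ):
  CH₃OH: 588 − 1(551) = 37.04
  O₂: 1236 − 1.5(551) = 409.2
  CO₂: 0 + 1(551) = 551
  H₂O: 0 + 2(551) = 1102
Total out = 37.04 + 409.2 + 551 + 1102 = 2099 kmol/h.

2100 kmol/h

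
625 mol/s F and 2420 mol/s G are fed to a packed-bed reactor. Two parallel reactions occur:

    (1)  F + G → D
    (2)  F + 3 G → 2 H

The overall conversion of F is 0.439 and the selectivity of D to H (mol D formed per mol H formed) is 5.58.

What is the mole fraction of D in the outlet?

0.0916

Conversion of F: F consumed = 0.439 × 625 = 274.4 mol/s = 1ξ₁ + 1ξ₂.
Selectivity: 1ξ₁ / (2ξ₂) = 5.58 → ξ₁ = 11.16 ξ₂.
Substitute: (1·11.16 + 1) ξ₂ = 274.4 → ξ₂ = 22.56 mol/s, ξ₁ = 251.8 mol/s.
Outlet amounts (n = n₀ + Σ ν·ξ):
  F: 625 − 1(251.8) − 1(22.56) = 350.6
  G: 2420 − 1(251.8) − 3(22.56) = 2100
  D: 0 + 1(251.8) = 251.8
  H: 0 + 2(22.56) = 45.13
Total out = 2748 mol/s; y_D = 251.8 / 2748 = 0.09163.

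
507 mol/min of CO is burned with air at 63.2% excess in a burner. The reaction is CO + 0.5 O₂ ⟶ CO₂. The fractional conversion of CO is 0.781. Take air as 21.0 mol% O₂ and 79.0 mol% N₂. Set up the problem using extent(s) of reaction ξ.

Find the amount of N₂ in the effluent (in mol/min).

1560 mol/min

Stoichiometric O₂ = 0.5 × 507 = 253.5 mol/min; O₂ fed = 253.5 × 1.632 = 413.7 mol/min.
N₂ fed = 413.7 × 79/21 = 1556 mol/min.
Fuel reacted = 0.781 × 507 → ξ = 396 mol/min.
Outlet (n = n₀ + ν ξ):
  CO: 507 − 1(396) = 111
  O₂: 413.7 − 0.5(396) = 215.7
  N₂: 1556 (inert)
  CO₂: 0 + 1(396) = 396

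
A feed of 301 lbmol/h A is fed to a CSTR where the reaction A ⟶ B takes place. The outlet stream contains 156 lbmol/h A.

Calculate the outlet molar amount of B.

For A: n = n₀ − 1ξ → 156 = 301 − 1ξ, giving ξ = 145 lbmol/h.
Outlet amounts (n = n₀ + ν ξ):
  A: 301 − 1(145) = 156
  B: 0 + 1(145) = 145

145 lbmol/h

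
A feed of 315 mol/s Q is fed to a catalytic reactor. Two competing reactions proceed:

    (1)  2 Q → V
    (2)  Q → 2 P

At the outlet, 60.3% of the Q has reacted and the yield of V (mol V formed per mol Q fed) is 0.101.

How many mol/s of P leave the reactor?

253 mol/s

Yield of V: 1ξ₁ / 315 = 0.101 → ξ₁ = 31.82 mol/s.
Conversion of Q: 2ξ₁ + 1ξ₂ = 0.603 × 315 = 189.9 → ξ₂ = 126.3 mol/s.
Outlet amounts (n = n₀ + Σ ν·ξ):
  Q: 315 − 2(31.82) − 1(126.3) = 125.1
  V: 0 + 1(31.82) = 31.82
  P: 0 + 2(126.3) = 252.6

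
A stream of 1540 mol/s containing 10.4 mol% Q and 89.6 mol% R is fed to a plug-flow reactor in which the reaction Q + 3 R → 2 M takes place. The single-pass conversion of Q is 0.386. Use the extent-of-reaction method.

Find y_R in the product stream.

0.843

Q reacted = 0.386 × 160.2 = 61.82 mol/s; ν_Q = −1, so ξ = 61.82/1 = 61.82 mol/s.
Outlet amounts (n = n₀ + ν ξ):
  Q: 160.2 − 1(61.82) = 98.34
  R: 1380 − 3(61.82) = 1194
  M: 0 + 2(61.82) = 123.6
Total out = 1416 mol/s; y_R = 1194 / 1416 = 0.8433.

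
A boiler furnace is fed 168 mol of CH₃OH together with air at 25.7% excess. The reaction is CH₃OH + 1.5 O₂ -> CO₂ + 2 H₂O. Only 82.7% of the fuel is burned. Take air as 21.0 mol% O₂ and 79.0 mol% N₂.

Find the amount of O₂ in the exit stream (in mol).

Stoichiometric O₂ = 1.5 × 168 = 252 mol; O₂ fed = 252 × 1.257 = 316.8 mol.
N₂ fed = 316.8 × 79/21 = 1192 mol.
Fuel reacted = 0.827 × 168 → ξ = 138.9 mol.
Outlet (n = n₀ + ν ξ):
  CH₃OH: 168 − 1(138.9) = 29.06
  O₂: 316.8 − 1.5(138.9) = 108.4
  N₂: 1192 (inert)
  CO₂: 0 + 1(138.9) = 138.9
  H₂O: 0 + 2(138.9) = 277.9

108 mol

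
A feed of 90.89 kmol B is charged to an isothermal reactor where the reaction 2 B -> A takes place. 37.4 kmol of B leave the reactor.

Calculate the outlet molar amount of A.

For B: n = n₀ − 2ξ → 37.4 = 90.89 − 2ξ, giving ξ = 26.75 kmol.
Outlet amounts (n = n₀ + ν ξ):
  B: 90.89 − 2(26.75) = 37.4
  A: 0 + 1(26.75) = 26.75

26.7 kmol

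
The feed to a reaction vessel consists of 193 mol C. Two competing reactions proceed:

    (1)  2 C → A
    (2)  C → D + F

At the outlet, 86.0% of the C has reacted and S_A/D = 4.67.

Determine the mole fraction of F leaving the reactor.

0.12

Conversion of C: C consumed = 0.86 × 193 = 166 mol = 2ξ₁ + 1ξ₂.
Selectivity: 1ξ₁ / (1ξ₂) = 4.67 → ξ₁ = 4.67 ξ₂.
Substitute: (2·4.67 + 1) ξ₂ = 166 → ξ₂ = 16.05 mol, ξ₁ = 74.96 mol.
Outlet amounts (n = n₀ + Σ ν·ξ):
  C: 193 − 2(74.96) − 1(16.05) = 27.02
  A: 0 + 1(74.96) = 74.96
  D: 0 + 1(16.05) = 16.05
  F: 0 + 1(16.05) = 16.05
Total out = 134.1 mol; y_F = 16.05 / 134.1 = 0.1197.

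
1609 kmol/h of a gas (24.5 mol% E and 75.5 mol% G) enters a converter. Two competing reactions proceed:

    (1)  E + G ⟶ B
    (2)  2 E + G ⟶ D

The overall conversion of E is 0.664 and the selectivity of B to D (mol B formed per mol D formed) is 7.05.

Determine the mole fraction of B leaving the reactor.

0.151

Conversion of E: E consumed = 0.664 × 394.2 = 261.8 kmol/h = 1ξ₁ + 2ξ₂.
Selectivity: 1ξ₁ / (1ξ₂) = 7.05 → ξ₁ = 7.05 ξ₂.
Substitute: (1·7.05 + 2) ξ₂ = 261.8 → ξ₂ = 28.92 kmol/h, ξ₁ = 203.9 kmol/h.
Outlet amounts (n = n₀ + Σ ν·ξ):
  E: 394.2 − 1(203.9) − 2(28.92) = 132.5
  G: 1215 − 1(203.9) − 1(28.92) = 982
  B: 0 + 1(203.9) = 203.9
  D: 0 + 1(28.92) = 28.92
Total out = 1347 kmol/h; y_B = 203.9 / 1347 = 0.1514.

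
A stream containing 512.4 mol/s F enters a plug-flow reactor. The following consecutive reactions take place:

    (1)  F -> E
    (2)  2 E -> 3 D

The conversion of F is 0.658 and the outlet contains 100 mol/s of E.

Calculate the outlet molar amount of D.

356 mol/s

Conversion of F: F consumed = 1ξ₁ = 0.658 × 512.4 → ξ₁ = 337.2 mol/s.
E balance: n_E = 0 + 1ξ₁ − 2ξ₂ = 100 → ξ₂ = (1·337.2 − 100)/2 = 118.6 mol/s.
Outlet amounts (n = n₀ + Σ ν·ξ):
  F: 512.4 − 1(337.2) = 175.2
  E: 0 + 1(337.2) − 2(118.6) = 100
  D: 0 + 3(118.6) = 355.7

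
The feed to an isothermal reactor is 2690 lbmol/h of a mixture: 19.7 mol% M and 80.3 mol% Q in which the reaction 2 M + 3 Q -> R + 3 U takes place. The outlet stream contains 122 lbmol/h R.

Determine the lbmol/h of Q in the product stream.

1790 lbmol/h

For R: n = n₀ + 1ξ → 122 = 0 + 1ξ, giving ξ = 122 lbmol/h.
Outlet amounts (n = n₀ + ν ξ):
  M: 529.9 − 2(122) = 285.9
  Q: 2160 − 3(122) = 1794
  R: 0 + 1(122) = 122
  U: 0 + 3(122) = 366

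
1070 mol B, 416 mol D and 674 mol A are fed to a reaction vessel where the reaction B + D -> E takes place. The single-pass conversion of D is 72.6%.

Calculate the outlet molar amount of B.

D reacted = 0.726 × 416 = 302 mol; ν_D = −1, so ξ = 302/1 = 302 mol.
Outlet amounts (n = n₀ + ν ξ):
  B: 1070 − 1(302) = 768
  D: 416 − 1(302) = 114
  E: 0 + 1(302) = 302
  A: 674 (inert)

768 mol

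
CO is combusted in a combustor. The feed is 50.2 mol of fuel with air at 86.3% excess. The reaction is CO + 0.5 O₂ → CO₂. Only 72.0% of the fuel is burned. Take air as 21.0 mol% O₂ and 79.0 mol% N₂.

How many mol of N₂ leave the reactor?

176 mol

Stoichiometric O₂ = 0.5 × 50.2 = 25.1 mol; O₂ fed = 25.1 × 1.863 = 46.76 mol.
N₂ fed = 46.76 × 79/21 = 175.9 mol.
Fuel reacted = 0.72 × 50.2 → ξ = 36.14 mol.
Outlet (n = n₀ + ν ξ):
  CO: 50.2 − 1(36.14) = 14.06
  O₂: 46.76 − 0.5(36.14) = 28.69
  N₂: 175.9 (inert)
  CO₂: 0 + 1(36.14) = 36.14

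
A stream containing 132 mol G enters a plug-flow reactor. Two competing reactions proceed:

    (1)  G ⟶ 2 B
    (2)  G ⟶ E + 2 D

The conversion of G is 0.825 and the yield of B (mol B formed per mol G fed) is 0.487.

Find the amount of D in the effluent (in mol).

Yield of B: 2ξ₁ / 132 = 0.487 → ξ₁ = 32.14 mol.
Conversion of G: 1ξ₁ + 1ξ₂ = 0.825 × 132 = 108.9 → ξ₂ = 76.76 mol.
Outlet amounts (n = n₀ + Σ ν·ξ):
  G: 132 − 1(32.14) − 1(76.76) = 23.1
  B: 0 + 2(32.14) = 64.28
  E: 0 + 1(76.76) = 76.76
  D: 0 + 2(76.76) = 153.5

154 mol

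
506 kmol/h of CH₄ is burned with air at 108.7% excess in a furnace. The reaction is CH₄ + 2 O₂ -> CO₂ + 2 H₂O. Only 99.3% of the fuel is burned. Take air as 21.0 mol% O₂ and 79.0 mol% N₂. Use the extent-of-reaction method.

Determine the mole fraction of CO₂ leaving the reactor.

0.0476

Stoichiometric O₂ = 2 × 506 = 1012 kmol/h; O₂ fed = 1012 × 2.087 = 2112 kmol/h.
N₂ fed = 2112 × 79/21 = 7945 kmol/h.
Fuel reacted = 0.993 × 506 → ξ = 502.5 kmol/h.
Outlet (n = n₀ + ν ξ):
  CH₄: 506 − 1(502.5) = 3.542
  O₂: 2112 − 2(502.5) = 1107
  N₂: 7945 (inert)
  CO₂: 0 + 1(502.5) = 502.5
  H₂O: 0 + 2(502.5) = 1005
Total out = 10560 kmol/h; y_CO₂ = 502.5 / 10560 = 0.04757.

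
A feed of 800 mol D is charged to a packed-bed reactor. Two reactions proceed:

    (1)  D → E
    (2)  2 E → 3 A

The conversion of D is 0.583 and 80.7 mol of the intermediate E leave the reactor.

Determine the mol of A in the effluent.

Conversion of D: D consumed = 1ξ₁ = 0.583 × 800 → ξ₁ = 466.4 mol.
E balance: n_E = 0 + 1ξ₁ − 2ξ₂ = 80.7 → ξ₂ = (1·466.4 − 80.7)/2 = 192.8 mol.
Outlet amounts (n = n₀ + Σ ν·ξ):
  D: 800 − 1(466.4) = 333.6
  E: 0 + 1(466.4) − 2(192.8) = 80.7
  A: 0 + 3(192.8) = 578.5

579 mol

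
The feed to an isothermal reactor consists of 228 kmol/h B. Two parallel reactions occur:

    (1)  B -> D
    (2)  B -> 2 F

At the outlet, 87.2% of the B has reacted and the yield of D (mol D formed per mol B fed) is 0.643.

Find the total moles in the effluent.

Yield of D: 1ξ₁ / 228 = 0.643 → ξ₁ = 146.6 kmol/h.
Conversion of B: 1ξ₁ + 1ξ₂ = 0.872 × 228 = 198.8 → ξ₂ = 52.21 kmol/h.
Outlet amounts (n = n₀ + Σ ν·ξ):
  B: 228 − 1(146.6) − 1(52.21) = 29.18
  D: 0 + 1(146.6) = 146.6
  F: 0 + 2(52.21) = 104.4
Total out = 29.18 + 146.6 + 104.4 = 280.2 kmol/h.

280 kmol/h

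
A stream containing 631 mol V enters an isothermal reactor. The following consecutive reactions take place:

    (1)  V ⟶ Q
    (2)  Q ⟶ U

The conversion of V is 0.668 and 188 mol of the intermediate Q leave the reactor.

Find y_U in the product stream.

0.37

Conversion of V: V consumed = 1ξ₁ = 0.668 × 631 → ξ₁ = 421.5 mol.
Q balance: n_Q = 0 + 1ξ₁ − 1ξ₂ = 188 → ξ₂ = (1·421.5 − 188)/1 = 233.5 mol.
Outlet amounts (n = n₀ + Σ ν·ξ):
  V: 631 − 1(421.5) = 209.5
  Q: 0 + 1(421.5) − 1(233.5) = 188
  U: 0 + 1(233.5) = 233.5
Total out = 631 mol; y_U = 233.5 / 631 = 0.3701.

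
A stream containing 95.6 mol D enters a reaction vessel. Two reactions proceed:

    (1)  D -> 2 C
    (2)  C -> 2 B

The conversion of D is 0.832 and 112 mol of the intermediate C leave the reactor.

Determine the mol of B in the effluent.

Conversion of D: D consumed = 1ξ₁ = 0.832 × 95.6 → ξ₁ = 79.54 mol.
C balance: n_C = 0 + 2ξ₁ − 1ξ₂ = 112 → ξ₂ = (2·79.54 − 112)/1 = 47.08 mol.
Outlet amounts (n = n₀ + Σ ν·ξ):
  D: 95.6 − 1(79.54) = 16.06
  C: 0 + 2(79.54) − 1(47.08) = 112
  B: 0 + 2(47.08) = 94.16

94.2 mol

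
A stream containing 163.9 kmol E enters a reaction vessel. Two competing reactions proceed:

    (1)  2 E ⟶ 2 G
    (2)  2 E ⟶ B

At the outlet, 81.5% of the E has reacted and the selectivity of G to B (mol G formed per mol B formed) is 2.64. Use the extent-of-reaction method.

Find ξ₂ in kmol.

Conversion of E: E consumed = 0.815 × 163.9 = 133.6 kmol = 2ξ₁ + 2ξ₂.
Selectivity: 2ξ₁ / (1ξ₂) = 2.64 → ξ₁ = 1.32 ξ₂.
Substitute: (2·1.32 + 2) ξ₂ = 133.6 → ξ₂ = 28.79 kmol, ξ₁ = 38 kmol.
Outlet amounts (n = n₀ + Σ ν·ξ):
  E: 163.9 − 2(38) − 2(28.79) = 30.32
  G: 0 + 2(38) = 76
  B: 0 + 1(28.79) = 28.79

ξ₂ = 28.8 kmol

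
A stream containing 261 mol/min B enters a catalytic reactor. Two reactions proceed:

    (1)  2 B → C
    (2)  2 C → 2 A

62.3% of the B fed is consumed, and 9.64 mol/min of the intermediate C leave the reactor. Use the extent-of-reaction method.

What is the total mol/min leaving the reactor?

Conversion of B: B consumed = 2ξ₁ = 0.623 × 261 → ξ₁ = 81.3 mol/min.
C balance: n_C = 0 + 1ξ₁ − 2ξ₂ = 9.64 → ξ₂ = (1·81.3 − 9.64)/2 = 35.83 mol/min.
Outlet amounts (n = n₀ + Σ ν·ξ):
  B: 261 − 2(81.3) = 98.4
  C: 0 + 1(81.3) − 2(35.83) = 9.64
  A: 0 + 2(35.83) = 71.66
Total out = 98.4 + 9.64 + 71.66 = 179.7 mol/min.

180 mol/min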